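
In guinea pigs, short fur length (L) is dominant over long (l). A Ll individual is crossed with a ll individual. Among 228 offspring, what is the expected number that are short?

Punnett square for Ll × ll:
Offspring genotypes: 2 Ll, 2 ll
short: 2, long: 2
short: 2 out of 4 → fraction 1/2
Expected count = 1/2 × 228 = 114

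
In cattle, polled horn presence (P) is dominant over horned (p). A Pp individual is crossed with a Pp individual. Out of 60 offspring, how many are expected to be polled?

Punnett square for Pp × Pp:
Offspring genotypes: 1 PP, 2 Pp, 1 pp
polled: 3, horned: 1
polled: 3 out of 4 → fraction 3/4
Expected count = 3/4 × 60 = 45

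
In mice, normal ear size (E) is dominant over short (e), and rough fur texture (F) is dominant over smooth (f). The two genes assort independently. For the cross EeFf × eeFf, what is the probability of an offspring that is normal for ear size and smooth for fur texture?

Dihybrid cross EeFf × eeFf — consider each gene separately:
ear size: Ee × ee → 2 Ee, 2 ee → 2 E_ : 2 ee (out of 4)
fur texture: Ff × Ff → 1 FF, 2 Ff, 1 ff → 3 F_ : 1 ff (out of 4)
Looking for: normal (E_) and smooth (ff)
P(normal) = 2/4, P(smooth) = 1/4
P(both) = 2/4 × 1/4 = 2/16 = 1/8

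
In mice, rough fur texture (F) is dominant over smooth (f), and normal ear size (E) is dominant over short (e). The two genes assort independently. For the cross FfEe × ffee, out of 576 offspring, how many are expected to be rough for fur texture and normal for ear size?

Dihybrid cross FfEe × ffee — consider each gene separately:
fur texture: Ff × ff → 2 Ff, 2 ff → 2 F_ : 2 ff (out of 4)
ear size: Ee × ee → 2 Ee, 2 ee → 2 E_ : 2 ee (out of 4)
Looking for: rough (F_) and normal (E_)
P(rough) = 2/4, P(normal) = 2/4
P(both) = 2/4 × 2/4 = 4/16 = 1/4
Expected count = 1/4 × 576 = 144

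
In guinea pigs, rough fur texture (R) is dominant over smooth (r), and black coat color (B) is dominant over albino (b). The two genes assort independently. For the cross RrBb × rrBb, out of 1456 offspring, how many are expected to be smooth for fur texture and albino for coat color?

Dihybrid cross RrBb × rrBb — consider each gene separately:
fur texture: Rr × rr → 2 Rr, 2 rr → 2 R_ : 2 rr (out of 4)
coat color: Bb × Bb → 1 BB, 2 Bb, 1 bb → 3 B_ : 1 bb (out of 4)
Looking for: smooth (rr) and albino (bb)
P(smooth) = 2/4, P(albino) = 1/4
P(both) = 2/4 × 1/4 = 2/16 = 1/8
Expected count = 1/8 × 1456 = 182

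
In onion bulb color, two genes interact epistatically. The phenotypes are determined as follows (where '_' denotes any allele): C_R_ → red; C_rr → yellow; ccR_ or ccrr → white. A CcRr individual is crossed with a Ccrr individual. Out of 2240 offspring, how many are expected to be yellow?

Cross: CcRr × Ccrr — consider each gene separately:
C gene: Cc × Cc → 1 CC, 2 Cc, 1 cc → 3 C_ : 1 cc (out of 4)
R gene: Rr × rr → 2 Rr, 2 rr → 2 R_ : 2 rr (out of 4)
Genotype classes (out of 4 × 4 = 16): C_R_ = 3×2 = 6; C_rr = 3×2 = 6; ccR_ = 1×2 = 2; ccrr = 1×2 = 2
Apply the phenotype rules: C_R_ (6) → red; C_rr (6) → yellow; ccR_ (2) + ccrr (2) → white
Phenotype counts (out of 16): 6 red, 6 yellow, 4 white
yellow: 6 out of 16 → fraction 3/8
Expected count = 3/8 × 2240 = 840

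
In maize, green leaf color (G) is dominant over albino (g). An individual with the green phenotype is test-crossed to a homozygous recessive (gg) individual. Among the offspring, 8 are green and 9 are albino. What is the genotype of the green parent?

Test cross: ? × gg
Offspring: 8 green, 9 albino — approximately 1:1.
A 1:1 ratio in a test cross indicates the unknown parent is heterozygous (Gg).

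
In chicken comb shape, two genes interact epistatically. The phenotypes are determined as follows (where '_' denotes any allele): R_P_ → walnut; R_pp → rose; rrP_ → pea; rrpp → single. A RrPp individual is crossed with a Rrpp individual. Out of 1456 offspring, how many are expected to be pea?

Cross: RrPp × Rrpp — consider each gene separately:
R gene: Rr × Rr → 1 RR, 2 Rr, 1 rr → 3 R_ : 1 rr (out of 4)
P gene: Pp × pp → 2 Pp, 2 pp → 2 P_ : 2 pp (out of 4)
Genotype classes (out of 4 × 4 = 16): R_P_ = 3×2 = 6; R_pp = 3×2 = 6; rrP_ = 1×2 = 2; rrpp = 1×2 = 2
Apply the phenotype rules: R_P_ (6) → walnut; R_pp (6) → rose; rrP_ (2) → pea; rrpp (2) → single
Phenotype counts (out of 16): 6 walnut, 6 rose, 2 pea, 2 single
pea: 2 out of 16 → fraction 1/8
Expected count = 1/8 × 1456 = 182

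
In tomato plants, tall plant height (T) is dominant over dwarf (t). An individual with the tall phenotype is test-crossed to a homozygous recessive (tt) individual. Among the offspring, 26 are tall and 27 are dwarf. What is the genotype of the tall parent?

Test cross: ? × tt
Offspring: 26 tall, 27 dwarf — approximately 1:1.
A 1:1 ratio in a test cross indicates the unknown parent is heterozygous (Tt).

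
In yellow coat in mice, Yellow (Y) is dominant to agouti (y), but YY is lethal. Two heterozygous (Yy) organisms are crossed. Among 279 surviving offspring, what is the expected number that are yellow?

Cross: Yy × Yy
Punnett square offspring (before lethality): 1 YY, 2 Yy, 1 yy
The YY genotype is lethal (embryos die); surviving offspring: 2 Yy, 1 yy
yellow: 2 out of 3 → fraction 2/3
Expected count = 2/3 × 279 = 186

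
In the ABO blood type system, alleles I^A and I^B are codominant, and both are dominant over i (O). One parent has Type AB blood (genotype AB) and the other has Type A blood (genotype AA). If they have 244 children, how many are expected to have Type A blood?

Cross: AB × AA
Possible offspring genotypes: 2 AA, 2 AB
Blood type counts: 2 Type A, 2 Type AB
Probability of Type A: 2/4 = 1/2
Expected count = 1/2 × 244 = 122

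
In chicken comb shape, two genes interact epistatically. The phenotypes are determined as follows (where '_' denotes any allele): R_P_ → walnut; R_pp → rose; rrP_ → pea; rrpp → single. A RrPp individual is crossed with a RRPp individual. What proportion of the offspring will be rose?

Cross: RrPp × RRPp — consider each gene separately:
R gene: Rr × RR → 2 RR, 2 Rr → 4 R_ (out of 4)
P gene: Pp × Pp → 1 PP, 2 Pp, 1 pp → 3 P_ : 1 pp (out of 4)
Genotype classes (out of 4 × 4 = 16): R_P_ = 4×3 = 12; R_pp = 4×1 = 4
Apply the phenotype rules: R_P_ (12) → walnut; R_pp (4) → rose
Phenotype counts (out of 16): 12 walnut, 4 rose
rose: 4 out of 16
Probability: 4/16 = 1/4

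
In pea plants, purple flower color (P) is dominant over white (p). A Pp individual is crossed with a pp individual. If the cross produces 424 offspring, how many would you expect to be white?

Punnett square for Pp × pp:
Offspring genotypes: 2 Pp, 2 pp
purple: 2, white: 2
white: 2 out of 4 → fraction 1/2
Expected count = 1/2 × 424 = 212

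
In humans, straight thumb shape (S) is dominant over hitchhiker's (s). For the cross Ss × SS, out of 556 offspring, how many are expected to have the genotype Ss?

Punnett square for Ss × SS:
Offspring genotypes: 2 SS, 2 Ss
Total offspring: 4
Count with target: 2
Probability: 2/4 = 1/2
Expected count = 1/2 × 556 = 278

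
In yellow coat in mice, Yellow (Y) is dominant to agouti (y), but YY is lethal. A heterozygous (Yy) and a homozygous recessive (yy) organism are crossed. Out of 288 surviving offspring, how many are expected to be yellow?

Cross: Yy × yy
Punnett square offspring (before lethality): 2 Yy, 2 yy
No YY offspring are produced in this cross.
yellow: 2 out of 4 → fraction 1/2
Expected count = 1/2 × 288 = 144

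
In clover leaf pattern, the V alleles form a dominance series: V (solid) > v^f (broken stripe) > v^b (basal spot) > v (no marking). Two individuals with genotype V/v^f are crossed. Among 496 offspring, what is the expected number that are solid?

Cross: V/v^f × V/v^f
Allele dominance: V > v^f > v^b > v
Offspring genotypes: 1 V/V, 2 V/v^f, 1 v^f/v^f
Phenotype counts: 3 solid, 1 broken stripe
solid: 3 out of 4 → fraction 3/4
Expected count = 3/4 × 496 = 372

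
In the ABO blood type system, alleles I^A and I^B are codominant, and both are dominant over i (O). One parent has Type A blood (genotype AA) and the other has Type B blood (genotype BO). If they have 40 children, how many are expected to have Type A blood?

Cross: AA × BO
Possible offspring genotypes: 2 AB, 2 AO
Blood type counts: 2 Type AB, 2 Type A
Probability of Type A: 2/4 = 1/2
Expected count = 1/2 × 40 = 20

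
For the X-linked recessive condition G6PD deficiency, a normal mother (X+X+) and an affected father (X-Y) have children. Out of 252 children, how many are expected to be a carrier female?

Cross: X+X+ × X-Y
Offspring: 2 X+X-, 2 X+Y
Probability of a carrier female: 2/4 = 1/2
Expected count = 1/2 × 252 = 126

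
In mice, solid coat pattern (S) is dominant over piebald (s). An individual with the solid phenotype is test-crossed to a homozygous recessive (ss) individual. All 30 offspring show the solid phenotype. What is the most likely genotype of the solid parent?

Test cross: ? × ss
All offspring are solid.
If the unknown parent were heterozygous (Ss), about half of 30 offspring would be piebald; none are. The unknown parent is most likely homozygous dominant (SS).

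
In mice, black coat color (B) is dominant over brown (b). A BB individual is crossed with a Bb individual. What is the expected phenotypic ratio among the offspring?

Punnett square for BB × Bb:
Offspring genotypes: 2 BB, 2 Bb
black: 4, brown: 0
Ratio: all black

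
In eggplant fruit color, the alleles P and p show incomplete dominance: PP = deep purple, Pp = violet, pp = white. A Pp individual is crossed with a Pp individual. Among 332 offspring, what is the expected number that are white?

Punnett square for Pp × Pp:
Offspring genotypes: 1 PP, 2 Pp, 1 pp
Phenotype counts: 1 deep purple, 2 violet, 1 white
white: 1 out of 4 → fraction 1/4
Expected count = 1/4 × 332 = 83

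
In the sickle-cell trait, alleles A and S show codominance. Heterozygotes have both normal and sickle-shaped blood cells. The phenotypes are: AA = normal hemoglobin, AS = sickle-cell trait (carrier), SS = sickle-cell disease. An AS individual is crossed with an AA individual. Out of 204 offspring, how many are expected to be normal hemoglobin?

Punnett square for AS × AA:
Offspring genotypes: 2 AA, 2 AS
Phenotype counts: 2 normal hemoglobin, 2 sickle-cell trait (carrier)
normal hemoglobin: 2 out of 4 → fraction 1/2
Expected count = 1/2 × 204 = 102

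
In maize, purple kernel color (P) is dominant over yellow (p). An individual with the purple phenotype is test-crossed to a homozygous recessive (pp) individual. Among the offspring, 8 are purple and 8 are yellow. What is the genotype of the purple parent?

Test cross: ? × pp
Offspring: 8 purple, 8 yellow — approximately 1:1.
A 1:1 ratio in a test cross indicates the unknown parent is heterozygous (Pp).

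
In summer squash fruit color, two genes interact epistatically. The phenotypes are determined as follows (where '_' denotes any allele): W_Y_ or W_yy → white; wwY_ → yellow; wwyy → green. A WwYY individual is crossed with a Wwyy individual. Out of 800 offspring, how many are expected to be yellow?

Cross: WwYY × Wwyy — consider each gene separately:
W gene: Ww × Ww → 1 WW, 2 Ww, 1 ww → 3 W_ : 1 ww (out of 4)
Y gene: YY × yy → 4 Yy → 4 Y_ (out of 4)
Genotype classes (out of 4 × 4 = 16): W_Y_ = 3×4 = 12; wwY_ = 1×4 = 4
Apply the phenotype rules: W_Y_ (12) → white; wwY_ (4) → yellow
Phenotype counts (out of 16): 12 white, 4 yellow
yellow: 4 out of 16 → fraction 1/4
Expected count = 1/4 × 800 = 200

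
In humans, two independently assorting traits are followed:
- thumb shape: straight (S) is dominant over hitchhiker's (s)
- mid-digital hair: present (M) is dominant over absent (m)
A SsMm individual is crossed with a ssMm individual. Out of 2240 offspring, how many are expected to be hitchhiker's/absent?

Dihybrid cross SsMm × ssMm — consider each gene separately:
thumb shape: Ss × ss → 2 Ss, 2 ss → 2 S_ : 2 ss (out of 4)
mid-digital hair: Mm × Mm → 1 MM, 2 Mm, 1 mm → 3 M_ : 1 mm (out of 4)
Combine (counts out of 4 × 4 = 16): straight/present (S_M_) = 2×3 = 6; straight/absent (S_mm) = 2×1 = 2; hitchhiker's/present (ssM_) = 2×3 = 6; hitchhiker's/absent (ssmm) = 2×1 = 2
Phenotype counts (out of 16): 6 straight/present, 2 straight/absent, 6 hitchhiker's/present, 2 hitchhiker's/absent
hitchhiker's/absent: 2 out of 16 → fraction 1/8
Expected count = 1/8 × 2240 = 280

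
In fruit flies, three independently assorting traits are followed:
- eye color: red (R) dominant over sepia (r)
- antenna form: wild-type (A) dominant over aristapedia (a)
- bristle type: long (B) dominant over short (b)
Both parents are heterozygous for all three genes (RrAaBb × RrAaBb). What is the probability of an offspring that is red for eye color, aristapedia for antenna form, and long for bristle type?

Trihybrid cross: RrAaBb × RrAaBb
Each trait segregates independently with a 3:1 phenotypic ratio, so each gene contributes 3/4 (dominant) or 1/4 (recessive).
Target: red (eye color), aristapedia (antenna form), long (bristle type)
Probability = product of independent per-trait probabilities
= 3/4 × 1/4 × 3/4 = 9/64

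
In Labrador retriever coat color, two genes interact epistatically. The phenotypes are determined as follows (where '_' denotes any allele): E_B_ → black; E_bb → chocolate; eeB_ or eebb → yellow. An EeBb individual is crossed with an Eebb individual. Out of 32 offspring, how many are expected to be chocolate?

Cross: EeBb × Eebb — consider each gene separately:
E gene: Ee × Ee → 1 EE, 2 Ee, 1 ee → 3 E_ : 1 ee (out of 4)
B gene: Bb × bb → 2 Bb, 2 bb → 2 B_ : 2 bb (out of 4)
Genotype classes (out of 4 × 4 = 16): E_B_ = 3×2 = 6; E_bb = 3×2 = 6; eeB_ = 1×2 = 2; eebb = 1×2 = 2
Apply the phenotype rules: E_B_ (6) → black; E_bb (6) → chocolate; eeB_ (2) + eebb (2) → yellow
Phenotype counts (out of 16): 6 black, 6 chocolate, 4 yellow
chocolate: 6 out of 16 → fraction 3/8
Expected count = 3/8 × 32 = 12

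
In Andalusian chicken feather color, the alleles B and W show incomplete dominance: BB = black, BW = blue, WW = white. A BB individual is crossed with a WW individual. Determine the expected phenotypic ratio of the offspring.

Punnett square for BB × WW:
Offspring genotypes: 4 BW
Phenotype counts: 4 blue
Ratio: all blue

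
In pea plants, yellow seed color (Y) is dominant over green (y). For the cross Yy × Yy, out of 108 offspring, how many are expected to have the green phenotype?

Punnett square for Yy × Yy:
Offspring genotypes: 1 YY, 2 Yy, 1 yy
Total offspring: 4
Count with target: 1
Probability: 1/4
Expected count = 1/4 × 108 = 27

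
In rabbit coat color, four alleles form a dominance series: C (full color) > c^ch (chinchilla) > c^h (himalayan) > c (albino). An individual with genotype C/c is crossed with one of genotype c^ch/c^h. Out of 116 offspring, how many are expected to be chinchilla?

Cross: C/c × c^ch/c^h
Allele dominance: C > c^ch > c^h > c
Offspring genotypes: 1 C/c^ch, 1 C/c^h, 1 c^ch/c, 1 c^h/c
Phenotype counts: 2 full color, 1 chinchilla, 1 himalayan
chinchilla: 1 out of 4 → fraction 1/4
Expected count = 1/4 × 116 = 29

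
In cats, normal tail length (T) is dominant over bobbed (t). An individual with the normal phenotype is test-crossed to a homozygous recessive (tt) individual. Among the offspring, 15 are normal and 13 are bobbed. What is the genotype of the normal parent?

Test cross: ? × tt
Offspring: 15 normal, 13 bobbed — approximately 1:1.
A 1:1 ratio in a test cross indicates the unknown parent is heterozygous (Tt).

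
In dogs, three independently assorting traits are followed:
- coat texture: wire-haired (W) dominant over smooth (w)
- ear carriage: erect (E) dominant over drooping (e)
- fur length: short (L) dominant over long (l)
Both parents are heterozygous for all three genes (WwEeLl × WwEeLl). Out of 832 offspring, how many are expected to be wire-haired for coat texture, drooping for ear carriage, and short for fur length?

Trihybrid cross: WwEeLl × WwEeLl
Each trait segregates independently with a 3:1 phenotypic ratio, so each gene contributes 3/4 (dominant) or 1/4 (recessive).
Target: wire-haired (coat texture), drooping (ear carriage), short (fur length)
Probability = product of independent per-trait probabilities
= 3/4 × 1/4 × 3/4 = 9/64
Expected count = 9/64 × 832 = 117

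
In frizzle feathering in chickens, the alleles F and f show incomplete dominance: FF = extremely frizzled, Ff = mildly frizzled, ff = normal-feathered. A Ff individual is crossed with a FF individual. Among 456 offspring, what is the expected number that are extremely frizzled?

Punnett square for Ff × FF:
Offspring genotypes: 2 FF, 2 Ff
Phenotype counts: 2 extremely frizzled, 2 mildly frizzled
extremely frizzled: 2 out of 4 → fraction 1/2
Expected count = 1/2 × 456 = 228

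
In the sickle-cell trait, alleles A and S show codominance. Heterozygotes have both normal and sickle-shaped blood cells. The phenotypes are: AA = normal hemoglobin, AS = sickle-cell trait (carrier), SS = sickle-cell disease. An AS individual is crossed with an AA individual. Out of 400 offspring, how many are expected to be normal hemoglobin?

Punnett square for AS × AA:
Offspring genotypes: 2 AA, 2 AS
Phenotype counts: 2 normal hemoglobin, 2 sickle-cell trait (carrier)
normal hemoglobin: 2 out of 4 → fraction 1/2
Expected count = 1/2 × 400 = 200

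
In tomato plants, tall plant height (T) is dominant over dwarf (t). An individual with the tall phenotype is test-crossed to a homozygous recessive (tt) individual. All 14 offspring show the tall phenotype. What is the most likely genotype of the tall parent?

Test cross: ? × tt
All offspring are tall.
If the unknown parent were heterozygous (Tt), about half of 14 offspring would be dwarf; none are. The unknown parent is most likely homozygous dominant (TT).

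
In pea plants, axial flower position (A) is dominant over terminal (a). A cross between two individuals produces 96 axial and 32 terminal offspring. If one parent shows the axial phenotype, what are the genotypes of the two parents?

Observed offspring: 96 axial, 32 terminal
The observed ratio simplifies to 3:1. Terminal (aa) offspring appear, so each parent must contribute one a allele. The parent stated to show axial carries A, so it is Aa. The other parent is then either Aa or aa: Aa × aa would give a 1:1 split, whereas Aa × Aa gives 3:1 — matching the data. So both parents are heterozygous (Aa × Aa).
Parent genotypes: Aa × Aa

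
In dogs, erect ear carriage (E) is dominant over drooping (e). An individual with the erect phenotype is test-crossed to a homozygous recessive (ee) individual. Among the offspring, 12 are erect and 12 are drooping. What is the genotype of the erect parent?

Test cross: ? × ee
Offspring: 12 erect, 12 drooping — approximately 1:1.
A 1:1 ratio in a test cross indicates the unknown parent is heterozygous (Ee).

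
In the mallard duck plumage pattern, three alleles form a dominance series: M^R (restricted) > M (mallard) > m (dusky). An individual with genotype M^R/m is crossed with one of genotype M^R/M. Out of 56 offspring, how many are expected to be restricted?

Cross: M^R/m × M^R/M
Allele dominance: M^R > M > m
Offspring genotypes: 1 M^R/M^R, 1 M^R/M, 1 M^R/m, 1 M/m
Phenotype counts: 3 restricted, 1 mallard
restricted: 3 out of 4 → fraction 3/4
Expected count = 3/4 × 56 = 42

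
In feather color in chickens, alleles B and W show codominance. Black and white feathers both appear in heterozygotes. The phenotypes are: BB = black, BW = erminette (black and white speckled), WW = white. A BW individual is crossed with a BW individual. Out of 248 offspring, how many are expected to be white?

Punnett square for BW × BW:
Offspring genotypes: 1 BB, 2 BW, 1 WW
Phenotype counts: 1 black, 2 erminette (black and white speckled), 1 white
white: 1 out of 4 → fraction 1/4
Expected count = 1/4 × 248 = 62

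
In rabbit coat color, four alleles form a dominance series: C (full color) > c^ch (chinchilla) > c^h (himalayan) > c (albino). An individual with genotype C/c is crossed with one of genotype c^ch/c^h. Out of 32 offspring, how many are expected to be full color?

Cross: C/c × c^ch/c^h
Allele dominance: C > c^ch > c^h > c
Offspring genotypes: 1 C/c^ch, 1 C/c^h, 1 c^ch/c, 1 c^h/c
Phenotype counts: 2 full color, 1 chinchilla, 1 himalayan
full color: 2 out of 4 → fraction 1/2
Expected count = 1/2 × 32 = 16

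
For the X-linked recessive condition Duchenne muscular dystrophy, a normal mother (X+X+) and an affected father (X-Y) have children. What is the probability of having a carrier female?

Cross: X+X+ × X-Y
Offspring: 2 X+X-, 2 X+Y
Probability of a carrier female: 2/4 = 1/2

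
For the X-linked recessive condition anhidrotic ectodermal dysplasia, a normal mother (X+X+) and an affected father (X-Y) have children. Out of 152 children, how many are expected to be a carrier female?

Cross: X+X+ × X-Y
Offspring: 2 X+X-, 2 X+Y
Probability of a carrier female: 2/4 = 1/2
Expected count = 1/2 × 152 = 76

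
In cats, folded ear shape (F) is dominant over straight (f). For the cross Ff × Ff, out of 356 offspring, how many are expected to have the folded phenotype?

Punnett square for Ff × Ff:
Offspring genotypes: 1 FF, 2 Ff, 1 ff
Total offspring: 4
Count with target: 3
Probability: 3/4
Expected count = 3/4 × 356 = 267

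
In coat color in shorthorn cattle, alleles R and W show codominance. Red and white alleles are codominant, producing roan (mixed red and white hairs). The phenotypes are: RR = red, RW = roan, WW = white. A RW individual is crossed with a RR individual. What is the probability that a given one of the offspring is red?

Punnett square for RW × RR:
Offspring genotypes: 2 RR, 2 RW
Phenotype counts: 2 red, 2 roan
red: 2 out of 4
Probability: 2/4 = 1/2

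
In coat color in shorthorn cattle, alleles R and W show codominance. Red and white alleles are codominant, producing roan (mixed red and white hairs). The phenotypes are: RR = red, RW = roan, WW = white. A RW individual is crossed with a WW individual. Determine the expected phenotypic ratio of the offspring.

Punnett square for RW × WW:
Offspring genotypes: 2 RW, 2 WW
Phenotype counts: 2 roan, 2 white
Ratio: 1 roan : 1 white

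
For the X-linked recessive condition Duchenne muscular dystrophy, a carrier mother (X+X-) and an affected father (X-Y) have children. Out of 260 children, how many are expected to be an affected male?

Cross: X+X- × X-Y
Offspring: 1 X+X-, 1 X+Y, 1 X-X-, 1 X-Y
Probability of an affected male: 1/4
Expected count = 1/4 × 260 = 65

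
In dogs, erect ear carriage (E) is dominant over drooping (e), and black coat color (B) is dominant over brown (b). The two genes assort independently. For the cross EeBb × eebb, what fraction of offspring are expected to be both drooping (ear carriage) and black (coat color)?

Dihybrid cross EeBb × eebb — consider each gene separately:
ear carriage: Ee × ee → 2 Ee, 2 ee → 2 E_ : 2 ee (out of 4)
coat color: Bb × bb → 2 Bb, 2 bb → 2 B_ : 2 bb (out of 4)
Looking for: drooping (ee) and black (B_)
P(drooping) = 2/4, P(black) = 2/4
P(both) = 2/4 × 2/4 = 4/16 = 1/4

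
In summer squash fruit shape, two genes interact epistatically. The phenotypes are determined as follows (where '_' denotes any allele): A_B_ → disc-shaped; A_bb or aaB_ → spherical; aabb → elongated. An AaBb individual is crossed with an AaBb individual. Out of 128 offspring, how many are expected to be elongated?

Cross: AaBb × AaBb — consider each gene separately:
A gene: Aa × Aa → 1 AA, 2 Aa, 1 aa → 3 A_ : 1 aa (out of 4)
B gene: Bb × Bb → 1 BB, 2 Bb, 1 bb → 3 B_ : 1 bb (out of 4)
Genotype classes (out of 4 × 4 = 16): A_B_ = 3×3 = 9; A_bb = 3×1 = 3; aaB_ = 1×3 = 3; aabb = 1×1 = 1
Apply the phenotype rules: A_B_ (9) → disc-shaped; A_bb (3) + aaB_ (3) → spherical; aabb (1) → elongated
Phenotype counts (out of 16): 9 disc-shaped, 6 spherical, 1 elongated
elongated: 1 out of 16 → fraction 1/16
Expected count = 1/16 × 128 = 8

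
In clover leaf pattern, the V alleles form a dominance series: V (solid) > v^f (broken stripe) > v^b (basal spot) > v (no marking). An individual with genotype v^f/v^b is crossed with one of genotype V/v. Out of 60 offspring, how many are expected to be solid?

Cross: v^f/v^b × V/v
Allele dominance: V > v^f > v^b > v
Offspring genotypes: 1 V/v^f, 1 v^f/v, 1 V/v^b, 1 v^b/v
Phenotype counts: 2 solid, 1 broken stripe, 1 basal spot
solid: 2 out of 4 → fraction 1/2
Expected count = 1/2 × 60 = 30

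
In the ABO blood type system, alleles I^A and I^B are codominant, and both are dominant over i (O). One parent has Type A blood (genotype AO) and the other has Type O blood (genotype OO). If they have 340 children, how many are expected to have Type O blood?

Cross: AO × OO
Possible offspring genotypes: 2 AO, 2 OO
Blood type counts: 2 Type A, 2 Type O
Probability of Type O: 2/4 = 1/2
Expected count = 1/2 × 340 = 170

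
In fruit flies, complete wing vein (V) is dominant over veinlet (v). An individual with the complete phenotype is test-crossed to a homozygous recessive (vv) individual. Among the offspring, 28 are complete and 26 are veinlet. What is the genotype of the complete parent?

Test cross: ? × vv
Offspring: 28 complete, 26 veinlet — approximately 1:1.
A 1:1 ratio in a test cross indicates the unknown parent is heterozygous (Vv).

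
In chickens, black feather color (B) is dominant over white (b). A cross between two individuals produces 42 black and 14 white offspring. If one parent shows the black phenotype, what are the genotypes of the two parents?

Observed offspring: 42 black, 14 white
The observed ratio simplifies to 3:1. White (bb) offspring appear, so each parent must contribute one b allele. The parent stated to show black carries B, so it is Bb. The other parent is then either Bb or bb: Bb × bb would give a 1:1 split, whereas Bb × Bb gives 3:1 — matching the data. So both parents are heterozygous (Bb × Bb).
Parent genotypes: Bb × Bb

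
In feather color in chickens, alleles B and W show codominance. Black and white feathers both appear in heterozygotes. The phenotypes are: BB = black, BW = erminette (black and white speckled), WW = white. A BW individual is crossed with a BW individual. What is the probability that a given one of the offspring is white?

Punnett square for BW × BW:
Offspring genotypes: 1 BB, 2 BW, 1 WW
Phenotype counts: 1 black, 2 erminette (black and white speckled), 1 white
white: 1 out of 4
Probability: 1/4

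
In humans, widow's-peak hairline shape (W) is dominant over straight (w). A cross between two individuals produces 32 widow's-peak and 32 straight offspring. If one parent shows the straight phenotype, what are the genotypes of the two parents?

Observed offspring: 32 widow's-peak, 32 straight
The observed ratio simplifies to 1:1. One parent shows straight, so its genotype must be ww. A 1:1 offspring split requires the other parent to be heterozygous (Ww).
Parent genotypes: ww × Ww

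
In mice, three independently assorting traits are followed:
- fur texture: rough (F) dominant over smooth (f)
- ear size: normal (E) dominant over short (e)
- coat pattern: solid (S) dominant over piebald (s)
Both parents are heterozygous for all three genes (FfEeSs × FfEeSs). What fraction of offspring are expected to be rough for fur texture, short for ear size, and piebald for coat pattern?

Trihybrid cross: FfEeSs × FfEeSs
Each trait segregates independently with a 3:1 phenotypic ratio, so each gene contributes 3/4 (dominant) or 1/4 (recessive).
Target: rough (fur texture), short (ear size), piebald (coat pattern)
Probability = product of independent per-trait probabilities
= 3/4 × 1/4 × 1/4 = 3/64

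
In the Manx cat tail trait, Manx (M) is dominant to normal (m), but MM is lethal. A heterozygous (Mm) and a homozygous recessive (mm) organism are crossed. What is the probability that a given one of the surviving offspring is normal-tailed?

Cross: Mm × mm
Punnett square offspring (before lethality): 2 Mm, 2 mm
No MM offspring are produced in this cross.
normal-tailed: 2 out of 4
Probability: 2/4 = 1/2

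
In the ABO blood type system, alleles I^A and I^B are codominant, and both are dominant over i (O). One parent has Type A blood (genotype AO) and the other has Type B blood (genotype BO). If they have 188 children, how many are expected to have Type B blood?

Cross: AO × BO
Possible offspring genotypes: 1 AB, 1 AO, 1 BO, 1 OO
Blood type counts: 1 Type AB, 1 Type A, 1 Type B, 1 Type O
Probability of Type B: 1/4
Expected count = 1/4 × 188 = 47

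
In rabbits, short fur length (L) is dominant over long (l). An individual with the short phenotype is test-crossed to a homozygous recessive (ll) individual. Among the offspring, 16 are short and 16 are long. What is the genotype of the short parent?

Test cross: ? × ll
Offspring: 16 short, 16 long — approximately 1:1.
A 1:1 ratio in a test cross indicates the unknown parent is heterozygous (Ll).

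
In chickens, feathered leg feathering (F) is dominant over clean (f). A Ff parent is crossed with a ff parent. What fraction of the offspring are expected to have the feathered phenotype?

Punnett square for Ff × ff:
Offspring genotypes: 2 Ff, 2 ff
Total offspring: 4
Count with target: 2
Probability: 2/4 = 1/2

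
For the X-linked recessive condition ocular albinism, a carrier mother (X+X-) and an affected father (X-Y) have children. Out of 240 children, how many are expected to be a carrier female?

Cross: X+X- × X-Y
Offspring: 1 X+X-, 1 X+Y, 1 X-X-, 1 X-Y
Probability of a carrier female: 1/4
Expected count = 1/4 × 240 = 60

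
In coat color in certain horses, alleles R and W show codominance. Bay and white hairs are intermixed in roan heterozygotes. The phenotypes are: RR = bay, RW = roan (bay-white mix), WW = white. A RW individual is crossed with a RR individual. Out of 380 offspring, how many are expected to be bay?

Punnett square for RW × RR:
Offspring genotypes: 2 RR, 2 RW
Phenotype counts: 2 bay, 2 roan (bay-white mix)
bay: 2 out of 4 → fraction 1/2
Expected count = 1/2 × 380 = 190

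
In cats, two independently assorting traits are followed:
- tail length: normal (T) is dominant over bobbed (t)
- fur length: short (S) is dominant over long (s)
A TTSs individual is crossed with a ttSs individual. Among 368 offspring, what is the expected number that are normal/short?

Dihybrid cross TTSs × ttSs — consider each gene separately:
tail length: TT × tt → 4 Tt → 4 T_ (out of 4)
fur length: Ss × Ss → 1 SS, 2 Ss, 1 ss → 3 S_ : 1 ss (out of 4)
Combine (counts out of 4 × 4 = 16): normal/short (T_S_) = 4×3 = 12; normal/long (T_ss) = 4×1 = 4
Phenotype counts (out of 16): 12 normal/short, 4 normal/long
normal/short: 12 out of 16 → fraction 3/4
Expected count = 3/4 × 368 = 276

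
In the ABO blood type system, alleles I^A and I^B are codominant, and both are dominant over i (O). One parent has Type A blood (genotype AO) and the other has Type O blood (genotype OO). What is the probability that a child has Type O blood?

Cross: AO × OO
Possible offspring genotypes: 2 AO, 2 OO
Blood type counts: 2 Type A, 2 Type O
Probability of Type O: 2/4 = 1/2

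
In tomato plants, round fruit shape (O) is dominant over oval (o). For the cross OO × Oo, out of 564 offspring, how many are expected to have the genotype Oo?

Punnett square for OO × Oo:
Offspring genotypes: 2 OO, 2 Oo
Total offspring: 4
Count with target: 2
Probability: 2/4 = 1/2
Expected count = 1/2 × 564 = 282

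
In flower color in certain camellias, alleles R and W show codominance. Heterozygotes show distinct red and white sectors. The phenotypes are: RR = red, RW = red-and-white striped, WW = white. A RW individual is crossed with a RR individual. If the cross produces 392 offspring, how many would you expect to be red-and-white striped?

Punnett square for RW × RR:
Offspring genotypes: 2 RR, 2 RW
Phenotype counts: 2 red, 2 red-and-white striped
red-and-white striped: 2 out of 4 → fraction 1/2
Expected count = 1/2 × 392 = 196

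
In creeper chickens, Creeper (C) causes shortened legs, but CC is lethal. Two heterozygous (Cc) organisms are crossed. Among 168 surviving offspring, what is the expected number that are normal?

Cross: Cc × Cc
Punnett square offspring (before lethality): 1 CC, 2 Cc, 1 cc
The CC genotype is lethal (embryos die); surviving offspring: 2 Cc, 1 cc
normal: 1 out of 3 → fraction 1/3
Expected count = 1/3 × 168 = 56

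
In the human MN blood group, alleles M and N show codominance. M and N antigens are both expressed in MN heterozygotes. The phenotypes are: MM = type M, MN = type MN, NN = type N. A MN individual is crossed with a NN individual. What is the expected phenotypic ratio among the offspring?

Punnett square for MN × NN:
Offspring genotypes: 2 MN, 2 NN
Phenotype counts: 2 type MN, 2 type N
Ratio: 1 type MN : 1 type N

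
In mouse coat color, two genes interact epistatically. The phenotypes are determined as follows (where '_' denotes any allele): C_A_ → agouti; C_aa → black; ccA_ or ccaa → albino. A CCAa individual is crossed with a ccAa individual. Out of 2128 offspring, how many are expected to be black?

Cross: CCAa × ccAa — consider each gene separately:
C gene: CC × cc → 4 Cc → 4 C_ (out of 4)
A gene: Aa × Aa → 1 AA, 2 Aa, 1 aa → 3 A_ : 1 aa (out of 4)
Genotype classes (out of 4 × 4 = 16): C_A_ = 4×3 = 12; C_aa = 4×1 = 4
Apply the phenotype rules: C_A_ (12) → agouti; C_aa (4) → black
Phenotype counts (out of 16): 12 agouti, 4 black
black: 4 out of 16 → fraction 1/4
Expected count = 1/4 × 2128 = 532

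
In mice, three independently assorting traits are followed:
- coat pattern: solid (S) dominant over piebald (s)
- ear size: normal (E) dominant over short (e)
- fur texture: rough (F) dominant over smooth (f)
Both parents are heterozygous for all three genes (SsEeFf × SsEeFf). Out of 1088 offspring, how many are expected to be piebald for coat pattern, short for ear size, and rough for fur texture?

Trihybrid cross: SsEeFf × SsEeFf
Each trait segregates independently with a 3:1 phenotypic ratio, so each gene contributes 3/4 (dominant) or 1/4 (recessive).
Target: piebald (coat pattern), short (ear size), rough (fur texture)
Probability = product of independent per-trait probabilities
= 1/4 × 1/4 × 3/4 = 3/64
Expected count = 3/64 × 1088 = 51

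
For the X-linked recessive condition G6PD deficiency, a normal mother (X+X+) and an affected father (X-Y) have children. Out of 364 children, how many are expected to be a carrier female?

Cross: X+X+ × X-Y
Offspring: 2 X+X-, 2 X+Y
Probability of a carrier female: 2/4 = 1/2
Expected count = 1/2 × 364 = 182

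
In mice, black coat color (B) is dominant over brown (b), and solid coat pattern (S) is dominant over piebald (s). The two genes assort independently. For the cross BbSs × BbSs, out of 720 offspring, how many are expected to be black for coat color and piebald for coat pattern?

Dihybrid cross BbSs × BbSs — consider each gene separately:
coat color: Bb × Bb → 1 BB, 2 Bb, 1 bb → 3 B_ : 1 bb (out of 4)
coat pattern: Ss × Ss → 1 SS, 2 Ss, 1 ss → 3 S_ : 1 ss (out of 4)
Looking for: black (B_) and piebald (ss)
P(black) = 3/4, P(piebald) = 1/4
P(both) = 3/4 × 1/4 = 3/16
Expected count = 3/16 × 720 = 135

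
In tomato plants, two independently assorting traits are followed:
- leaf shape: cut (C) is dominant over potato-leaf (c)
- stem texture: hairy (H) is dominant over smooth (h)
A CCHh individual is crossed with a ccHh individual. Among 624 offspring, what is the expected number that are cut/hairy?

Dihybrid cross CCHh × ccHh — consider each gene separately:
leaf shape: CC × cc → 4 Cc → 4 C_ (out of 4)
stem texture: Hh × Hh → 1 HH, 2 Hh, 1 hh → 3 H_ : 1 hh (out of 4)
Combine (counts out of 4 × 4 = 16): cut/hairy (C_H_) = 4×3 = 12; cut/smooth (C_hh) = 4×1 = 4
Phenotype counts (out of 16): 12 cut/hairy, 4 cut/smooth
cut/hairy: 12 out of 16 → fraction 3/4
Expected count = 3/4 × 624 = 468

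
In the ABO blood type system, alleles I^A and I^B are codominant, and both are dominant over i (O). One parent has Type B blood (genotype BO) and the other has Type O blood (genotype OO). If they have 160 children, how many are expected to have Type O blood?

Cross: BO × OO
Possible offspring genotypes: 2 BO, 2 OO
Blood type counts: 2 Type B, 2 Type O
Probability of Type O: 2/4 = 1/2
Expected count = 1/2 × 160 = 80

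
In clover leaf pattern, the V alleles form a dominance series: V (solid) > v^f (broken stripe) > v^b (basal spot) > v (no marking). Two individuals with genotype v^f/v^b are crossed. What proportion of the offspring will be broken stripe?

Cross: v^f/v^b × v^f/v^b
Allele dominance: V > v^f > v^b > v
Offspring genotypes: 1 v^f/v^f, 2 v^f/v^b, 1 v^b/v^b
Phenotype counts: 3 broken stripe, 1 basal spot
broken stripe: 3 out of 4
Probability: 3/4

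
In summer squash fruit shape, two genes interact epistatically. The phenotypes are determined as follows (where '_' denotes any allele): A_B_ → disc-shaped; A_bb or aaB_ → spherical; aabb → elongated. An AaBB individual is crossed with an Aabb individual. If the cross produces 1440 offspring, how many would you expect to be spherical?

Cross: AaBB × Aabb — consider each gene separately:
A gene: Aa × Aa → 1 AA, 2 Aa, 1 aa → 3 A_ : 1 aa (out of 4)
B gene: BB × bb → 4 Bb → 4 B_ (out of 4)
Genotype classes (out of 4 × 4 = 16): A_B_ = 3×4 = 12; aaB_ = 1×4 = 4
Apply the phenotype rules: A_B_ (12) → disc-shaped; aaB_ (4) → spherical
Phenotype counts (out of 16): 12 disc-shaped, 4 spherical
spherical: 4 out of 16 → fraction 1/4
Expected count = 1/4 × 1440 = 360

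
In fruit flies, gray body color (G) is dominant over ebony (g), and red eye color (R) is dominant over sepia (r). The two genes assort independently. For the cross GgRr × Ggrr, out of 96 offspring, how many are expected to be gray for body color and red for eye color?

Dihybrid cross GgRr × Ggrr — consider each gene separately:
body color: Gg × Gg → 1 GG, 2 Gg, 1 gg → 3 G_ : 1 gg (out of 4)
eye color: Rr × rr → 2 Rr, 2 rr → 2 R_ : 2 rr (out of 4)
Looking for: gray (G_) and red (R_)
P(gray) = 3/4, P(red) = 2/4
P(both) = 3/4 × 2/4 = 6/16 = 3/8
Expected count = 3/8 × 96 = 36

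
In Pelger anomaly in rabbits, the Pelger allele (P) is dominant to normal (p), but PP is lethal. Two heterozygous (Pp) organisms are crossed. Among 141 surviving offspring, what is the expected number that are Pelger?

Cross: Pp × Pp
Punnett square offspring (before lethality): 1 PP, 2 Pp, 1 pp
The PP genotype is lethal (embryos die); surviving offspring: 2 Pp, 1 pp
Pelger: 2 out of 3 → fraction 2/3
Expected count = 2/3 × 141 = 94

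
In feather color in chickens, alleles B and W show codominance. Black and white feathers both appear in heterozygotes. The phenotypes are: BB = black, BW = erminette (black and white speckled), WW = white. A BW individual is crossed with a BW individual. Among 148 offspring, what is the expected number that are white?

Punnett square for BW × BW:
Offspring genotypes: 1 BB, 2 BW, 1 WW
Phenotype counts: 1 black, 2 erminette (black and white speckled), 1 white
white: 1 out of 4 → fraction 1/4
Expected count = 1/4 × 148 = 37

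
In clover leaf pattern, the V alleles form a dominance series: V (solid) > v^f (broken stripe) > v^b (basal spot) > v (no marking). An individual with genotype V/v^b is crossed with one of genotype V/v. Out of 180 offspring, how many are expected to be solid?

Cross: V/v^b × V/v
Allele dominance: V > v^f > v^b > v
Offspring genotypes: 1 V/V, 1 V/v, 1 V/v^b, 1 v^b/v
Phenotype counts: 3 solid, 1 basal spot
solid: 3 out of 4 → fraction 3/4
Expected count = 3/4 × 180 = 135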